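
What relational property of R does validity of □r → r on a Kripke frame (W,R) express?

This is the T axiom.
It corresponds to reflexivity: ∀x Rxx.

reflexivity: ∀x Rxx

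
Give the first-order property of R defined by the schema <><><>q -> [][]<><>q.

This is a Sahlqvist (Geach-type) schema ◇^3□^0q → □^2◇^2q.
Minimal-valuation argument: fix x; take any y with xR^3y and any z with xR^2z. Set V(q) to the set of worlds R-reachable from y in exactly 0 steps. Then □^0q holds at y, so the antecedent holds at x; validity forces ◇^2q at z, giving a w with zR^2w and yR^0w.
First-order correspondent: forall x forall y forall z ((x R^3 y & x R^2 z) -> exists w (y = w & z R^2 w)).

forall x forall y forall z ((x R^3 y & x R^2 z) -> exists w (y = w & z R^2 w))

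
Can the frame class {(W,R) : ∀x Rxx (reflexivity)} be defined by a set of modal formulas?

Definable; □p → p defines it

The condition is reflexivity. A defining modal formula is □p → p.
Suppose □p→p is valid. At any x set V(p)={w : Rxw}. Then □p holds at x, so p holds at x, i.e. Rxx.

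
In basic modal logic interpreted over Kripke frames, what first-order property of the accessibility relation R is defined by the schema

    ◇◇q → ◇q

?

Transitivity

This is frame-equivalent to □q → □□q (substitute ¬q for q and contrapose).
Suppose □q→□□q is valid. Take Rxy, Ryz and set V(q)={w : Rxw}. Then □q at x, so □□q at x, so □q at y, so q at z, i.e. Rxz.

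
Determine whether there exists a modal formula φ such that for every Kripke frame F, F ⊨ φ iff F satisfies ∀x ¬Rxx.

Not definable by any modal formula

If a class were modally definable it would be closed under surjective bounded morphisms (Goldblatt–Thomason).
The 5-cycle (worlds s,t,u,v,w with s→t→u→v→w→s) is irreflexive, and the map sending every world to a single reflexive point • is a surjective bounded morphism (forth: every edge maps to (•,•); back: every world has a successor). So any modal formula valid on the 5-cycle is also valid on the reflexive point, which is not irreflexive.
So no modal formula (or set of formulas) defines exactly the irreflexive frames.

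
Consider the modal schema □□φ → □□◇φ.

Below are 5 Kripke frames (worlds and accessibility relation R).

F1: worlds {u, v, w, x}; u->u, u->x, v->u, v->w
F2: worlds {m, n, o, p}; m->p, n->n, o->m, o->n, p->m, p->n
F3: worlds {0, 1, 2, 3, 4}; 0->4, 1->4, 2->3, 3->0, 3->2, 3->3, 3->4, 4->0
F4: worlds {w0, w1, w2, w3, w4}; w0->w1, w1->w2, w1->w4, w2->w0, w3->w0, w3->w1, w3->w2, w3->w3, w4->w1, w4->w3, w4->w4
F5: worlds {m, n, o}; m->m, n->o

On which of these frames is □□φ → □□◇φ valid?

F5

Frame correspondent (Sahlqvist): ∀x ∀z (xR²z → ∃w (xR²w ∧ zRw)) — i.e. a generalized confluence (Geach) condition.
F1: fails — uR²x but no t with uR²t and xRt.
F2: fails — mR²m but no w with mR²w and mRw.
F3: fails — 0R²0 but no w with 0R²w and 0Rw.
F4: fails — w0R²w2 but no w with w0R²w and w2Rw.
F5: satisfies the condition.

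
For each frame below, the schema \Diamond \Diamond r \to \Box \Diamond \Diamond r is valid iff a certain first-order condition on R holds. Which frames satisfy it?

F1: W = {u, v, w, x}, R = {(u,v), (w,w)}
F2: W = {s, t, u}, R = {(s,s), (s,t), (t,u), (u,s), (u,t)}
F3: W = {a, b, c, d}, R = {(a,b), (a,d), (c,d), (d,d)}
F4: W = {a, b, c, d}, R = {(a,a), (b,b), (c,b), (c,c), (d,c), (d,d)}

F1

The schema corresponds to a generalized confluence (Geach) condition: \forall x \forall y \forall z ((x R^2 y \wedge xRz) \to \exists w (y = w \wedge z R^2 w)).
F1: satisfies the condition.
F2: fails — sR²u, sRt but no w with u=w and tR²w.
F3: fails — aR²d, aRb but no w with d=w and bR²w.
F4: fails — cR²c, cRb but no w with c=w and bR²w.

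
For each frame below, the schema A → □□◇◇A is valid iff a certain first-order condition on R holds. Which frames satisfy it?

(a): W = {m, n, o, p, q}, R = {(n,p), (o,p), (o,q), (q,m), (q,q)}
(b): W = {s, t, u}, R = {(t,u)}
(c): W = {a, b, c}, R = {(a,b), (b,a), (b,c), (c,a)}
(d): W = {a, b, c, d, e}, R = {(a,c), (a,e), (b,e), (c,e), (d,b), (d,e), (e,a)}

The schema corresponds to a generalized confluence (Geach) condition: ∀x ∀z (xR²z → ∃w (x = w ∧ zR²w)).
(a): fails — oR²m but no w with o=w and mR²w.
(b): holds.
(c): fails — aR²c but no w with a=w and cR²w.
(d): fails — aR²e but no w with a=w and eR²w.

(b)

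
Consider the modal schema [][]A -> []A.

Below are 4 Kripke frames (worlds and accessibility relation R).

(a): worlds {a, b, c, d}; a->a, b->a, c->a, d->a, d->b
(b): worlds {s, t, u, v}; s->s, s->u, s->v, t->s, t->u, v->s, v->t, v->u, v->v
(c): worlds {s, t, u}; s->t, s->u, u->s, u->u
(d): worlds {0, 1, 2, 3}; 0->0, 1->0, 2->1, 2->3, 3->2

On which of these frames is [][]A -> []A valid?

(b)

The schema corresponds to density: forall x forall y (Rxy -> exists z (Rxz & Rzy)).
(a): fails — Rdb but no z with Rdz and Rzb.
(b): holds.
(c): fails — Rst but no z with Rsz and Rzt.
(d): fails — R32 but no z with R3z and Rz2.
Valid on: (b).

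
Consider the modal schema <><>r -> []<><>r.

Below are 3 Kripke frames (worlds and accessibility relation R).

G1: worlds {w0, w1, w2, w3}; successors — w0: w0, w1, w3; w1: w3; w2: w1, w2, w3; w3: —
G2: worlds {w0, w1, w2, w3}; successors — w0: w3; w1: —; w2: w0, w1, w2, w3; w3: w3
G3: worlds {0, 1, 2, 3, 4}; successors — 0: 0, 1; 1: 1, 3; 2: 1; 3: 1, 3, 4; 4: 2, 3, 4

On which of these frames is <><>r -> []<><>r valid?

The schema corresponds to a generalized confluence (Geach) condition: forall x forall y forall z ((x R^2 y & xRz) -> exists w (y = w & z R^2 w)).
G1: fails — w0R²w0, w0Rw1 but no w with w0=w and w1R²w.
G2: fails — w2R²w0, w2Rw0 but no w with w0=w and w0R²w.
G3: fails — 0R²0, 0R1 but no w with 0=w and 1R²w.
Valid on no frame.

none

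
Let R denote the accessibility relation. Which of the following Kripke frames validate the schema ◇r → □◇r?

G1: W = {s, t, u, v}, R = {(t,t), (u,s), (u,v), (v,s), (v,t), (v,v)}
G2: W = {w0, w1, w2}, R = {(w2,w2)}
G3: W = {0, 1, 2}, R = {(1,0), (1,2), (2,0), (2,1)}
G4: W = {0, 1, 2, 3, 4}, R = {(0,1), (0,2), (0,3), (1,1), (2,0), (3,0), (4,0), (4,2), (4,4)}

Frame correspondent (Sahlqvist): ∀x ∀y ∀z (Rxy ∧ Rxz → Ryz) — i.e. the Euclidean property.
G1: fails — Rus and Ruv but not Rsv.
G2: satisfies the condition.
G3: fails — R12 and R12 but not R22.
G4: fails — R02 and R02 but not R22.
Valid on: G2.

G2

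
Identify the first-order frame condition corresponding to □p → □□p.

transitivity: ∀x ∀y ∀z (Rxy ∧ Ryz → Rxz)

This is the 4 axiom.
It corresponds to transitivity: ∀x ∀y ∀z (Rxy ∧ Ryz → Rxz).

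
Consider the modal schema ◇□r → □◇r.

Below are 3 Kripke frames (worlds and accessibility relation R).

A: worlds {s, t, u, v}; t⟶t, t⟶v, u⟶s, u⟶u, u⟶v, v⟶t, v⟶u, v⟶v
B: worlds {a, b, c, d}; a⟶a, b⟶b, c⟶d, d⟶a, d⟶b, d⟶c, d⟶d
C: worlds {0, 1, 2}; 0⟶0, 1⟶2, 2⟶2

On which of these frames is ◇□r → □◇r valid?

C

This is the axiom for convergence; its first-order frame correspondent is ∀x ∀y ∀z (Rxy ∧ Rxz → ∃w (Ryw ∧ Rzw)).
A: fails — Ruv and Rus but v and s have no common successor.
B: fails — Rdc and Rdb but c and b have no common successor.
C: ✓.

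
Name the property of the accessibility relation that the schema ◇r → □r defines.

Suppose ◇r→□r is valid. Take Rxy, Rxz and set V(r)={y}. Then ◇r at x, so □r at x, so r at z, i.e. z=y.

Partial functionality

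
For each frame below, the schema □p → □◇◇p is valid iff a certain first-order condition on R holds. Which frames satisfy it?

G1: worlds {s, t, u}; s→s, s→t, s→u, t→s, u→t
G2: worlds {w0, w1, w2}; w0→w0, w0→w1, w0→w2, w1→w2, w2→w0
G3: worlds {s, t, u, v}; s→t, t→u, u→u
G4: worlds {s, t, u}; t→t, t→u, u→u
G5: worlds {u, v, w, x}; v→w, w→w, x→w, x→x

Frame correspondent (Sahlqvist): ∀x ∀z (xRz → ∃w (xRw ∧ zR²w)) — i.e. a generalized confluence (Geach) condition.
G1: holds.
G2: holds.
G3: fails — sRt but no w with sRw and tR²w.
G4: holds.
G5: holds.
Valid on: G1, G2, G4, G5.

G1, G2, G4, G5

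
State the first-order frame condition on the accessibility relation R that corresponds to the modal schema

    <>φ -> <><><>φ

This is a Sahlqvist (Geach-type) schema ◇^1□^0φ → □^0◇^3φ.
Minimal-valuation argument: fix x; take any y with xR^1y and any z with xR^0z. Set V(φ) to the set of worlds R-reachable from y in exactly 0 steps. Then □^0φ holds at y, so the antecedent holds at x; validity forces ◇^3φ at z, giving a w with zR^3w and yR^0w.
First-order correspondent: forall x forall y (xRy -> exists w (y = w & x R^3 w)).

forall x forall y (xRy -> exists w (y = w & x R^3 w))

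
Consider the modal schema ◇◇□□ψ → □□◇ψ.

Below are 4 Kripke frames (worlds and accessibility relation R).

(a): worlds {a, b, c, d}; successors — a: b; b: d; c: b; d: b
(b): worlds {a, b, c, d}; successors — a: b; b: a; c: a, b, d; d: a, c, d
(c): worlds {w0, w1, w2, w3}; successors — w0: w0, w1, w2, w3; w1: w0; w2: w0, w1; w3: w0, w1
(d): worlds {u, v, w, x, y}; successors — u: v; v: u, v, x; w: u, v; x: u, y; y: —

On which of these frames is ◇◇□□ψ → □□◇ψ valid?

Frame correspondent (Sahlqvist): ∀x ∀y ∀z ((xR²y ∧ xR²z) → ∃w (yR²w ∧ zRw)) — i.e. a generalized confluence (Geach) condition.
(a): fails — aR²d, aR²d but no w with dR²w and dRw.
(b): fails — aR²a, aR²a but no w with aR²w and aRw.
(c): condition met.
(d): fails — uR²x, uR²x but no t with xR²t and xRt.
Valid on: (c).

(c)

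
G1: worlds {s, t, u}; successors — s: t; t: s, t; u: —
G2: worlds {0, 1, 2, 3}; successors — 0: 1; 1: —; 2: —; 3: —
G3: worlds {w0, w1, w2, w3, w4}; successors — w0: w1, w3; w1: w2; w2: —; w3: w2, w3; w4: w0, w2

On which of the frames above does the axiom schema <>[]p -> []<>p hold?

The schema corresponds to convergence: forall x forall y forall z (Rxy & Rxz -> exists w (Ryw & Rzw)).
G1: holds.
G2: fails — R01 and R01 but 1 and 1 have no common successor.
G3: fails — Rw1w2 and Rw1w2 but w2 and w2 have no common successor.
Valid on: G1.

G1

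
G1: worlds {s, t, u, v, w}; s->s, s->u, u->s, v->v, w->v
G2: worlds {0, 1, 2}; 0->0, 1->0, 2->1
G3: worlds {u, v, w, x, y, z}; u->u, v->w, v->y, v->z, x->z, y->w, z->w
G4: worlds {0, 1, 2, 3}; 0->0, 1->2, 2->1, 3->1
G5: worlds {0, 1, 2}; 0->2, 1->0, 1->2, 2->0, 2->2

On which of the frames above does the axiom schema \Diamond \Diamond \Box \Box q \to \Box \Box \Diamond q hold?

The schema corresponds to a generalized confluence (Geach) condition: \forall x \forall y \forall z ((x R^2 y \wedge x R^2 z) \to \exists w (y R^2 w \wedge zRw)).
G1: condition met.
G2: condition met.
G3: fails — vR²w, vR²w but no t with wR²t and wRt.
G4: fails — 1R²1, 1R²1 but no w with 1R²w and 1Rw.
G5: condition met.
Valid on: G1, G2, G5.

G1, G2, G5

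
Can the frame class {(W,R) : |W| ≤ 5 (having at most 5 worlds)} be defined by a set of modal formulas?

No

Any modally definable frame class is closed under disjoint unions.
Any modal formula valid on each of 6 disjoint one-world frames is valid on their disjoint union (validity is preserved under disjoint unions). Each one-world frame has |W|=1≤5, but the union has |W|=6.
So the class is not modally definable.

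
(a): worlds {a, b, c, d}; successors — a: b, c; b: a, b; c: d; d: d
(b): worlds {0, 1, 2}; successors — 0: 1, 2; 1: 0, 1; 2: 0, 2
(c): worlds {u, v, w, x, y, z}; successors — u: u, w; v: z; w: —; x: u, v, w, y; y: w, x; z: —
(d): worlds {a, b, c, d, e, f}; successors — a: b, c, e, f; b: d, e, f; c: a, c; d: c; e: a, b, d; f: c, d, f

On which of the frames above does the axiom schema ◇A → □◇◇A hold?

This is the axiom for a generalized confluence (Geach) condition; its first-order frame correspondent is ∀x ∀y ∀z ((xRy ∧ xRz) → ∃w (y = w ∧ zR²w)).
(a): fails — aRb, aRc but no w with b=w and cR²w.
(b): holds.
(c): fails — uRu, uRw but no t with u=t and wR²t.
(d): fails — aRb, aRf but no w with b=w and fR²w.
Valid on: (b).

(b)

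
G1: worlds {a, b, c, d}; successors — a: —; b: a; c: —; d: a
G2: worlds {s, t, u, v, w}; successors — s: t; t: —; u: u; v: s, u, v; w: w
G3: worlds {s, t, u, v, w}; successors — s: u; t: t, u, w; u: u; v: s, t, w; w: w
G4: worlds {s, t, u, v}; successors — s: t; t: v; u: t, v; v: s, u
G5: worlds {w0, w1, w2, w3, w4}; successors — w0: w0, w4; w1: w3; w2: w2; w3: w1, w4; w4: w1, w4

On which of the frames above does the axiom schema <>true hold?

Frame correspondent (Sahlqvist): forall x exists y Rxy — i.e. seriality.
G1: fails — world a has no successor.
G2: fails — world t has no successor.
G3: condition met.
G4: condition met.
G5: condition met.

G3, G4, G5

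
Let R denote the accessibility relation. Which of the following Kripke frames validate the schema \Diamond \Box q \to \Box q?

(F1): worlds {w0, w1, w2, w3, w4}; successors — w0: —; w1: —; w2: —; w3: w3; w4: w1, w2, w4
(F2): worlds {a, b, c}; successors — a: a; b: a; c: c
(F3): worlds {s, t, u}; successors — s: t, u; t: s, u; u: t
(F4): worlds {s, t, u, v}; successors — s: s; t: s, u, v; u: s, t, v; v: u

Frame correspondent (Sahlqvist): \forall x \forall y \forall z ((xRy \wedge xRz) \to \exists w (yRw \wedge z = w)) — i.e. a generalized confluence (Geach) condition.
(F1): fails — w4Rw1, w4Rw1 but no w with w1Rw and w1=w.
(F2): holds.
(F3): fails — sRt, sRt but no w with tRw and t=w.
(F4): fails — tRs, tRu but no w with sRw and u=w.
Valid on: (F2).

(F2)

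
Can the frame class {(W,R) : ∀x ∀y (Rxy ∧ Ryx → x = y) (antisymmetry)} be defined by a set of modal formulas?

No

Modal frame validity is preserved under surjective bounded morphisms.
The 6-cycle (worlds 0,1,2,3,4,5 with 0→1→2→3→4→5→0) is antisymmetric. Sending even-indexed worlds to • and odd-indexed worlds to ∘ is a surjective bounded morphism onto the two-world frame with •↔∘, which is not antisymmetric.
So no modal formula (or set of formulas) defines exactly the antisymmetric frames.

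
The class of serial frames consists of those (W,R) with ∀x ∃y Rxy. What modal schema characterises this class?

□s → ◇s

A defining formula is □s → ◇s (the D axiom).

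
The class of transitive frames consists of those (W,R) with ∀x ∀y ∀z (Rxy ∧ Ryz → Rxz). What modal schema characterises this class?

A defining formula is □s → □□s (the 4 axiom).

□s → □□s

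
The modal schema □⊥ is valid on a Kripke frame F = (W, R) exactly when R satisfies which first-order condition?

Emptiness of R

□⊥ is valid iff no world has any successor (otherwise □⊥ fails at any world with one).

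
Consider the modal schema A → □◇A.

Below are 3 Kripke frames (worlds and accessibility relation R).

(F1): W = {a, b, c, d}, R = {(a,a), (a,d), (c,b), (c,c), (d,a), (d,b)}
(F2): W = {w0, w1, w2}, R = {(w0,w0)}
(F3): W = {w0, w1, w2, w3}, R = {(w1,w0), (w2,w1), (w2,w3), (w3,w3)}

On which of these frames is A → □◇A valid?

(F2)

Frame correspondent (Sahlqvist): ∀x ∀y (Rxy → Ryx) — i.e. symmetry.
(F1): fails — Rcb but not Rbc.
(F2): ✓.
(F3): fails — Rw1w0 but not Rw0w1.
Valid on: (F2).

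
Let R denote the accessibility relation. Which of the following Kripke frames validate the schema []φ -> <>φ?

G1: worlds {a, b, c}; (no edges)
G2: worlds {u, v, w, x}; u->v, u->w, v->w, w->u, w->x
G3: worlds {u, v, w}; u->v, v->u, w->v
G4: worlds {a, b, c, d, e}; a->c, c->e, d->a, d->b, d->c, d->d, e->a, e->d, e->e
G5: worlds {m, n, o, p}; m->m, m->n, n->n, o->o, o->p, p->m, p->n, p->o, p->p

G3, G5

Frame correspondent (Sahlqvist): forall x exists y Rxy — i.e. seriality.
G1: fails — world a has no successor.
G2: fails — world x has no successor.
G3: condition met.
G4: fails — world b has no successor.
G5: condition met.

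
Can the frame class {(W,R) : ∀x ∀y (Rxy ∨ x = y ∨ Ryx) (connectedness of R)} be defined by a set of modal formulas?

No

If a class were modally definable it would be closed under disjoint unions (Goldblatt–Thomason).
Take 4 disjoint single-world reflexive frames: each is trivially connected, but their disjoint union has 4 worlds with no edge between distinct components, so it is not connected.
So no modal formula (or set of formulas) defines exactly the connected frames.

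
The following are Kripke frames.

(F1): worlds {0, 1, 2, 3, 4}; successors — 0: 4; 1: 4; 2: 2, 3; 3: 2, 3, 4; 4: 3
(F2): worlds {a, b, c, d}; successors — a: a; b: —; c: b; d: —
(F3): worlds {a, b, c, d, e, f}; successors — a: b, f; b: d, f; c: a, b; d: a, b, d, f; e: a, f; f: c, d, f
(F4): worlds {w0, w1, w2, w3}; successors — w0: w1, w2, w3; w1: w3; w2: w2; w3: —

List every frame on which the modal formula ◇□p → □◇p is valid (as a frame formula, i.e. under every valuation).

(F1)

The schema corresponds to convergence: ∀x ∀y ∀z (Rxy ∧ Rxz → ∃w (Ryw ∧ Rzw)).
(F1): satisfies the condition.
(F2): fails — Rcb and Rcb but b and b have no common successor.
(F3): fails — Rfc and Rff but c and f have no common successor.
(F4): fails — Rw0w1 and Rw0w2 but w1 and w2 have no common successor.
Valid on: (F1).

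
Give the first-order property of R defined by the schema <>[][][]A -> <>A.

This is a Sahlqvist (Geach-type) schema ◇^1□^3A → □^0◇^1A.
First-order correspondent: forall x forall y (xRy -> exists w (y R^3 w & xRw)).

forall x forall y (xRy -> exists w (y R^3 w & xRw))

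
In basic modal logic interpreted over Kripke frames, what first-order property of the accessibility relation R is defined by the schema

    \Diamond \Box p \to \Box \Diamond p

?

Suppose ◇□p→□◇p is valid. Take Rxy, Rxz and set V(p)={w : Ryw}. Then □p at y so ◇□p at x, so □◇p at x, so ◇p at z, giving w with Rzw and Ryw.
Conversely, on a frame with convergence the schema holds at every world under every valuation.
Frame condition: \forall x \forall y \forall z (Rxy \wedge Rxz \to \exists w (Ryw \wedge Rzw)).

Convergence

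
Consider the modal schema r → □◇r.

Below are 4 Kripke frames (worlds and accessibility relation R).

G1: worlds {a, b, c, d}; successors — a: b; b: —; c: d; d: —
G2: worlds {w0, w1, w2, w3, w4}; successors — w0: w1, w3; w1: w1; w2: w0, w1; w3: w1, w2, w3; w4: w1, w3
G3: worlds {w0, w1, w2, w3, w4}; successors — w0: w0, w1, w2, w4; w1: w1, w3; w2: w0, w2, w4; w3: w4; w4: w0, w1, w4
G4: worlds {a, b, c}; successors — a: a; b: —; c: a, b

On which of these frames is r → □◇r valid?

none

Frame correspondent (Sahlqvist): ∀x ∀y (Rxy → Ryx) — i.e. symmetry.
G1: fails — Rab but not Rba.
G2: fails — Rw3w1 but not Rw1w3.
G3: fails — Rw2w4 but not Rw4w2.
G4: fails — Rca but not Rac.
Valid on no frame.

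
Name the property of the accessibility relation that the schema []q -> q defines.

Suppose □q→q is valid. At any x set V(q)={w : Rxw}. Then □q holds at x, so q holds at x, i.e. Rxx.

reflexivity: forall x Rxx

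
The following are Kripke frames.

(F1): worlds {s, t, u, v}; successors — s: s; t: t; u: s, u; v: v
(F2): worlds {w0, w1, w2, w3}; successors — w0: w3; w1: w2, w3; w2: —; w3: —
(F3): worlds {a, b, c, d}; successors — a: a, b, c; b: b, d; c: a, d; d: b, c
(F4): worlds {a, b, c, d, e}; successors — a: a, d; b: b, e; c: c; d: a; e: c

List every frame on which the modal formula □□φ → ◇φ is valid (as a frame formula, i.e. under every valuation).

(F1), (F3), (F4)

This is the axiom for a generalized confluence (Geach) condition; its first-order frame correspondent is ∀x ∃w (xR²w ∧ xRw).
(F1): holds.
(F2): fails — at w0 but no w with w0R²w and w0Rw.
(F3): holds.
(F4): holds.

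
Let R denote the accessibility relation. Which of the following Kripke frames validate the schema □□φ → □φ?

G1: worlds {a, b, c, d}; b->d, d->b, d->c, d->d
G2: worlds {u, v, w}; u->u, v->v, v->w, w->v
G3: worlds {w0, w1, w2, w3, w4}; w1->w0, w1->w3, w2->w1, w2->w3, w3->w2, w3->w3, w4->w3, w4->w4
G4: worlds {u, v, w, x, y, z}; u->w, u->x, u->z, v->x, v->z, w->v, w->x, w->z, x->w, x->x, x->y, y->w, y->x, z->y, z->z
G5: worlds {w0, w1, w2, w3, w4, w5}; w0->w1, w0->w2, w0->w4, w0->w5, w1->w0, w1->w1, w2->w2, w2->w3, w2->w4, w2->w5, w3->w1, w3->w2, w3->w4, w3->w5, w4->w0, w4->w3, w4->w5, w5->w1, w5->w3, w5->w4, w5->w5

This is the axiom for density; its first-order frame correspondent is ∀x ∀y (Rxy → ∃z (Rxz ∧ Rzy)).
G1: condition met.
G2: condition met.
G3: fails — Rw1w0 but no z with Rw1z and Rzw0.
G4: fails — Rwv but no t with Rwt and Rtv.
G5: fails — Rw4w0 but no z with Rw4z and Rzw0.
Valid on: G1, G2.

G1, G2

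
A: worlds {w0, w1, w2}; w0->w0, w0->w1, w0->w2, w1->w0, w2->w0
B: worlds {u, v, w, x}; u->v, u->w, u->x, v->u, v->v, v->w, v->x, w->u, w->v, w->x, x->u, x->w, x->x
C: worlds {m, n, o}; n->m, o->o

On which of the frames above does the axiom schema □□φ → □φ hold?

This is the axiom for density; its first-order frame correspondent is ∀x ∀y (Rxy → ∃z (Rxz ∧ Rzy)).
A: satisfies the condition.
B: satisfies the condition.
C: fails — Rnm but no z with Rnz and Rzm.

A, B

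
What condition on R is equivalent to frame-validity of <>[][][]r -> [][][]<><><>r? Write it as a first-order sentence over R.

forall x forall y forall z ((xRy & x R^3 z) -> exists w (y R^3 w & z R^3 w))

This is a Sahlqvist (Geach-type) schema ◇^1□^3r → □^3◇^3r.
Minimal-valuation argument: fix x; take any y with xR^1y and any z with xR^3z. Set V(r) to the set of worlds R-reachable from y in exactly 3 steps. Then □^3r holds at y, so the antecedent holds at x; validity forces ◇^3r at z, giving a w with zR^3w and yR^3w.
First-order correspondent: forall x forall y forall z ((xRy & x R^3 z) -> exists w (y R^3 w & z R^3 w)).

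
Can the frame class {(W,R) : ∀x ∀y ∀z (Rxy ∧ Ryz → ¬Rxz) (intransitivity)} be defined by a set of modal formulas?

Any modally definable frame class is closed under surjective bounded morphisms.
The 3-cycle (worlds s,t,u with s→t→u→s) is intransitive. Mapping every world to a single reflexive point • is a surjective bounded morphism; the reflexive point is not intransitive (R••∧R•• but R••).
Hence intransitivity is not modally definable.

No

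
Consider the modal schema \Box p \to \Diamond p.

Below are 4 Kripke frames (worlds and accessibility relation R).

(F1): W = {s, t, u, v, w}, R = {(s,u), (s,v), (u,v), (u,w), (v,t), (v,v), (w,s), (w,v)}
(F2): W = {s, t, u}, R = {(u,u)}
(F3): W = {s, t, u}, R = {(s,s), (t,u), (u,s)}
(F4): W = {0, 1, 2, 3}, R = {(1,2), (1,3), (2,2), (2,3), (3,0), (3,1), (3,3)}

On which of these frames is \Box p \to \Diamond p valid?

The schema corresponds to seriality: \forall x \exists y Rxy.
(F1): fails — world t has no successor.
(F2): fails — world s has no successor.
(F3): holds.
(F4): fails — world 0 has no successor.

(F3)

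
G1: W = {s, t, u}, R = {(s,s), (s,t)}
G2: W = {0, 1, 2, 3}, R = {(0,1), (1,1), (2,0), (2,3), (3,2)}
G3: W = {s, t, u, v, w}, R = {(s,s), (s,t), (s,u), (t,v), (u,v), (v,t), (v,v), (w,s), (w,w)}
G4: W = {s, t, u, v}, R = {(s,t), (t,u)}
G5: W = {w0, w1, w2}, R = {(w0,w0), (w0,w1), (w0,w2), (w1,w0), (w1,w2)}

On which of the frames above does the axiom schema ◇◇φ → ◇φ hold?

Frame correspondent (Sahlqvist): ∀x ∀y ∀z (Rxy ∧ Ryz → Rxz) — i.e. transitivity.
G1: holds.
G2: fails — R32 and R23 but not R33.
G3: fails — Ruv and Rvt but not Rut.
G4: fails — Rst and Rtu but not Rsu.
G5: fails — Rw1w0 and Rw0w1 but not Rw1w1.

G1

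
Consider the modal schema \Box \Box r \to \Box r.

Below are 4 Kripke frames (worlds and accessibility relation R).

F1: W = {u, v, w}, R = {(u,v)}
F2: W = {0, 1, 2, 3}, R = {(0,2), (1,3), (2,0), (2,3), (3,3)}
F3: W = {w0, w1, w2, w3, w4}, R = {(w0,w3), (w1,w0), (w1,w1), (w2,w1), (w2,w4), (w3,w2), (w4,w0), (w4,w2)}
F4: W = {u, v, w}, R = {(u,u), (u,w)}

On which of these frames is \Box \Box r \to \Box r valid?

F4

Frame correspondent (Sahlqvist): \forall x \forall y (Rxy \to \exists z (Rxz \wedge Rzy)) — i.e. density.
F1: fails — Ruv but no z with Ruz and Rzv.
F2: fails — R02 but no z with R0z and Rz2.
F3: fails — Rw2w4 but no z with Rw2z and Rzw4.
F4: satisfies the condition.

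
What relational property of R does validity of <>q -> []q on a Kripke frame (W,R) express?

partial functionality: forall x forall y forall z (Rxy & Rxz -> y = z)

Suppose ◇q→□q is valid. Take Rxy, Rxz and set V(q)={y}. Then ◇q at x, so □q at x, so q at z, i.e. z=y.
Conversely, on a frame with partial functionality the schema holds at every world under every valuation.
So the correspondent is partial functionality.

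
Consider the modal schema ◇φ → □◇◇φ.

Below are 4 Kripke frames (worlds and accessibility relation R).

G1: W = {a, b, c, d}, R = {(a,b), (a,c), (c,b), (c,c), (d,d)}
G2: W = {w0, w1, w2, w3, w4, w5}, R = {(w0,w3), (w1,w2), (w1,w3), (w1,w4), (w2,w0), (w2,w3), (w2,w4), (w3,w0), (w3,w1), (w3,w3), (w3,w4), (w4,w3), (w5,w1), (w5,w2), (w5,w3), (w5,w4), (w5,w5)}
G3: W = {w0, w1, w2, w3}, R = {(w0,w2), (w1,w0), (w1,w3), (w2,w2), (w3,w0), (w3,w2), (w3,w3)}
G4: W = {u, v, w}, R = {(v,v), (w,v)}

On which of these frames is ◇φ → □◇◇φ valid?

G4

Frame correspondent (Sahlqvist): ∀x ∀y ∀z ((xRy ∧ xRz) → ∃w (y = w ∧ zR²w)) — i.e. a generalized confluence (Geach) condition.
G1: fails — aRb, aRb but no w with b=w and bR²w.
G2: fails — w1Rw2, w1Rw2 but no w with w2=w and w2R²w.
G3: fails — w1Rw0, w1Rw0 but no w with w0=w and w0R²w.
G4: condition met.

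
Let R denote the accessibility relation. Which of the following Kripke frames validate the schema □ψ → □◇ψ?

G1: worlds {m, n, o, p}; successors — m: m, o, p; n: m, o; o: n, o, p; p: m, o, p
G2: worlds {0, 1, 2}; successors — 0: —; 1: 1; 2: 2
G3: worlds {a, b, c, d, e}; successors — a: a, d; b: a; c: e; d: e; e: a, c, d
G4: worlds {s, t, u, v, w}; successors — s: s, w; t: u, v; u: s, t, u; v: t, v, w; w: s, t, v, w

G1, G2, G4

The schema corresponds to a generalized confluence (Geach) condition: ∀x ∀z (xRz → ∃w (xRw ∧ zRw)).
G1: holds.
G2: holds.
G3: fails — aRd but no w with aRw and dRw.
G4: holds.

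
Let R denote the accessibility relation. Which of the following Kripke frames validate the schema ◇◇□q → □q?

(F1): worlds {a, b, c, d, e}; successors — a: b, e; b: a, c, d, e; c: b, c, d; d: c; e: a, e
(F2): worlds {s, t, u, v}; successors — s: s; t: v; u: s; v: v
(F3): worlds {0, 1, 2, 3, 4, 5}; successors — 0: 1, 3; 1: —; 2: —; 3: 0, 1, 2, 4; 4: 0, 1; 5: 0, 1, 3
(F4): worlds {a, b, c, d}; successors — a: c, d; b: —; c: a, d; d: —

The schema corresponds to a generalized confluence (Geach) condition: ∀x ∀y ∀z ((xR²y ∧ xRz) → ∃w (yRw ∧ z = w)).
(F1): fails — aR²c, aRe but no w with cRw and e=w.
(F2): ✓.
(F3): fails — 0R²1, 0R1 but no w with 1Rw and 1=w.
(F4): fails — aR²d, aRc but no w with dRw and c=w.
Valid on: (F2).

(F2)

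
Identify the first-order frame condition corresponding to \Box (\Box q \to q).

shift-reflexivity

Suppose □(□q→q) is valid. Take Rxy and set V(q)={w : Ryw}. Then at y, □q holds; since □(□q→q) at x, □q→q at y, so q at y, i.e. Ryy.
The converse is a direct semantic check.
Frame condition: \forall x \forall y (Rxy \to Ryy).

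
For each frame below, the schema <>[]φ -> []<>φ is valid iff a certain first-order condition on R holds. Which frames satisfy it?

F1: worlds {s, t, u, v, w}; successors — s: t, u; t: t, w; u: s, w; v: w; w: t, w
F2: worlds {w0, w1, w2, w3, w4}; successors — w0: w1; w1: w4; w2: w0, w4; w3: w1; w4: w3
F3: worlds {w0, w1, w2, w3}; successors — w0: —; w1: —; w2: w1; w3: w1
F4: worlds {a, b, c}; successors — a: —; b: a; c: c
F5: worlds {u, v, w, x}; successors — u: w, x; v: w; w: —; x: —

F1

This is the axiom for convergence; its first-order frame correspondent is forall x forall y forall z (Rxy & Rxz -> exists w (Ryw & Rzw)).
F1: holds.
F2: fails — Rw2w4 and Rw2w0 but w4 and w0 have no common successor.
F3: fails — Rw2w1 and Rw2w1 but w1 and w1 have no common successor.
F4: fails — Rba and Rba but a and a have no common successor.
F5: fails — Ruw and Ruw but w and w have no common successor.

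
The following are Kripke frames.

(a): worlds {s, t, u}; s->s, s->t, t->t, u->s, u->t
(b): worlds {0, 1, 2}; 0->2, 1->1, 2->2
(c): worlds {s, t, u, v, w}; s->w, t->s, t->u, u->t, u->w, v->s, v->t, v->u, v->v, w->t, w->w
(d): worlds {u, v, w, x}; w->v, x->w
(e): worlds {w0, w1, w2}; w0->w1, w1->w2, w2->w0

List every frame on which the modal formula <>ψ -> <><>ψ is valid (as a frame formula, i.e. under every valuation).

Frame correspondent (Sahlqvist): forall x forall y (xRy -> exists w (y = w & x R^2 w)) — i.e. a generalized confluence (Geach) condition.
(a): ✓.
(b): ✓.
(c): fails — tRs but no w* with s=w* and tR²w*.
(d): fails — wRv but no t with v=t and wR²t.
(e): fails — w0Rw1 but no w with w1=w and w0R²w.

(a), (b)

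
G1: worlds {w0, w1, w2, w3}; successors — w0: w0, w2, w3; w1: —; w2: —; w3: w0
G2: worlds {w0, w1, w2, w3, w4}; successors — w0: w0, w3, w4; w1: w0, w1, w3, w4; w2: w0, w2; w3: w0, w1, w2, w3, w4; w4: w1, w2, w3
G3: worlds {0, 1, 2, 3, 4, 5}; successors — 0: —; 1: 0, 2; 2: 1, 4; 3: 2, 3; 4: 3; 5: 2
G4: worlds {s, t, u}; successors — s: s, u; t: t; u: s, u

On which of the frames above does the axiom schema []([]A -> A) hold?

G4

The schema corresponds to shift-reflexivity: forall x forall y (Rxy -> Ryy).
G1: fails — Rw0w2 but not Rw2w2.
G2: fails — Rw0w4 but not Rw4w4.
G3: fails — R10 but not R00.
G4: ✓.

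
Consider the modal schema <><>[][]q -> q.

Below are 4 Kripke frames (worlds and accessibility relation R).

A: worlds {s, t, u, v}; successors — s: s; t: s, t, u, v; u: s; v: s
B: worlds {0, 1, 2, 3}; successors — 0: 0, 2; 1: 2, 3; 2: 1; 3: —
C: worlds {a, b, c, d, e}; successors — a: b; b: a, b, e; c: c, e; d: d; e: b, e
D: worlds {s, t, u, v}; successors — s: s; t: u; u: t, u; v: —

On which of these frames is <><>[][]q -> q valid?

D

The schema corresponds to a generalized confluence (Geach) condition: forall x forall y (x R^2 y -> exists w (y R^2 w & x = w)).
A: fails — tR²s but no w with sR²w and t=w.
B: fails — 0R²1 but no w with 1R²w and 0=w.
C: fails — cR²b but no w with bR²w and c=w.
D: holds.
Valid on: D.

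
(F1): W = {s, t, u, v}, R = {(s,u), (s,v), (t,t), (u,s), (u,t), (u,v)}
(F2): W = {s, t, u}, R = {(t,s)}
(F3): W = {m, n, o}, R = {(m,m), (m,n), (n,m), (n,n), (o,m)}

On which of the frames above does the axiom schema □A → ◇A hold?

(F3)

This is the axiom for seriality; its first-order frame correspondent is ∀x ∃y Rxy.
(F1): fails — world v has no successor.
(F2): fails — world s has no successor.
(F3): satisfies the condition.
Valid on: (F3).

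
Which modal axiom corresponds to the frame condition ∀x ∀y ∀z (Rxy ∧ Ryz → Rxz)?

This is transitivity; the standard corresponding axiom is 4: □ψ → □□ψ.
Suppose □ψ→□□ψ is valid. Take Rxy, Ryz and set V(ψ)={w : Rxw}. Then □ψ at x, so □□ψ at x, so □ψ at y, so ψ at z, i.e. Rxz.

□ψ → □□ψ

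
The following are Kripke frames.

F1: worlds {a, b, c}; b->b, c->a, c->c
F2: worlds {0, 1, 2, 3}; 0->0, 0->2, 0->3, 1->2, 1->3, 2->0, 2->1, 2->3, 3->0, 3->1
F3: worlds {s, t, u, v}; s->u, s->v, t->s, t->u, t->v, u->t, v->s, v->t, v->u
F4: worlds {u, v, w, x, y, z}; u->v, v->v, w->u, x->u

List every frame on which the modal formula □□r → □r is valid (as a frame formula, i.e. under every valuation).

This is the axiom for density; its first-order frame correspondent is ∀x ∀y (Rxy → ∃z (Rxz ∧ Rzy)).
F1: satisfies the condition.
F2: fails — R12 but no z with R1z and Rz2.
F3: fails — Rut but no z with Ruz and Rzt.
F4: fails — Rwu but no t with Rwt and Rtu.
Valid on: F1.

F1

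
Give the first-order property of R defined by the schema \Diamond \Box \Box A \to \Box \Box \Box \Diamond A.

\forall x \forall y \forall z ((xRy \wedge x R^3 z) \to \exists w (y R^2 w \wedge zRw))

This is a Sahlqvist (Geach-type) schema ◇^1□^2A → □^3◇^1A.
Minimal-valuation argument: fix x; take any y with xR^1y and any z with xR^3z. Set V(A) to the set of worlds R-reachable from y in exactly 2 steps. Then □^2A holds at y, so the antecedent holds at x; validity forces ◇^1A at z, giving a w with zR^1w and yR^2w.
First-order correspondent: \forall x \forall y \forall z ((xRy \wedge x R^3 z) \to \exists w (y R^2 w \wedge zRw)).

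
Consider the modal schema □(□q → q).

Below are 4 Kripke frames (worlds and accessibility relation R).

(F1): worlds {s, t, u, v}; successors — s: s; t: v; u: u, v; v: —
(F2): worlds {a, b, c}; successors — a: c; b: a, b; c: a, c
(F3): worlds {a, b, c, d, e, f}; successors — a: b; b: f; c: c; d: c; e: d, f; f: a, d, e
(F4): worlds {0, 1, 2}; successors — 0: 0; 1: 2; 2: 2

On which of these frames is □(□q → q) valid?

(F4)

This is the axiom for shift-reflexivity; its first-order frame correspondent is ∀x ∀y (Rxy → Ryy).
(F1): fails — Rtv but not Rvv.
(F2): fails — Rba but not Raa.
(F3): fails — Rbf but not Rff.
(F4): condition met.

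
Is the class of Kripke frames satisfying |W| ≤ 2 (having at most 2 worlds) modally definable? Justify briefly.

Not modally definable

Any modally definable frame class is closed under disjoint unions.
Any modal formula valid on each of 3 disjoint one-world frames is valid on their disjoint union (validity is preserved under disjoint unions). Each one-world frame has |W|=1≤2, but the union has |W|=3.
Hence having at most 2 worlds is not modally definable.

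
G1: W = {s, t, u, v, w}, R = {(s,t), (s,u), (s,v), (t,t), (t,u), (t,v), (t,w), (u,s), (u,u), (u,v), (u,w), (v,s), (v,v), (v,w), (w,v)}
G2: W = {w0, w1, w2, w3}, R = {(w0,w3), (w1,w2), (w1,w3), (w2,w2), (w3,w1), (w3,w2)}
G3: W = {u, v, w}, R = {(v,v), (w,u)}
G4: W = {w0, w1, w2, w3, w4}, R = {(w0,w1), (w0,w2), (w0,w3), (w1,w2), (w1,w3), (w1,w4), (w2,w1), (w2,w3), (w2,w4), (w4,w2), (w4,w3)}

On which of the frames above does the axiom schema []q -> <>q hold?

G1, G2

This is the axiom for seriality; its first-order frame correspondent is forall x exists y Rxy.
G1: ✓.
G2: ✓.
G3: fails — world u has no successor.
G4: fails — world w3 has no successor.
Valid on: G1, G2.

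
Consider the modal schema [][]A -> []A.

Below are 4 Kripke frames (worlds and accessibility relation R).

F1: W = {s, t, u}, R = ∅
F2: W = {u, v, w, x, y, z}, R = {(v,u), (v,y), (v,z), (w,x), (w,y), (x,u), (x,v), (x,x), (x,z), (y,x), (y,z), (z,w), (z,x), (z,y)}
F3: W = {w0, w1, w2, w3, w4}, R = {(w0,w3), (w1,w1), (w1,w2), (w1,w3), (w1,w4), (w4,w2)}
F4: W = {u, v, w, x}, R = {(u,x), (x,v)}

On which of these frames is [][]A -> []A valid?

Frame correspondent (Sahlqvist): forall x forall y (Rxy -> exists z (Rxz & Rzy)) — i.e. density.
F1: condition met.
F2: fails — Rvu but no t with Rvt and Rtu.
F3: fails — Rw4w2 but no z with Rw4z and Rzw2.
F4: fails — Rxv but no z with Rxz and Rzv.

F1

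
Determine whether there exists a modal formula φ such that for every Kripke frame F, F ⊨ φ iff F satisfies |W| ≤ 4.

Any modally definable frame class is closed under disjoint unions.
Any modal formula valid on each of 5 disjoint one-world frames is valid on their disjoint union (validity is preserved under disjoint unions). Each one-world frame has |W|=1≤4, but the union has |W|=5.
So no modal formula (or set of formulas) defines exactly the |W|≤4 frames.

No — not modally definable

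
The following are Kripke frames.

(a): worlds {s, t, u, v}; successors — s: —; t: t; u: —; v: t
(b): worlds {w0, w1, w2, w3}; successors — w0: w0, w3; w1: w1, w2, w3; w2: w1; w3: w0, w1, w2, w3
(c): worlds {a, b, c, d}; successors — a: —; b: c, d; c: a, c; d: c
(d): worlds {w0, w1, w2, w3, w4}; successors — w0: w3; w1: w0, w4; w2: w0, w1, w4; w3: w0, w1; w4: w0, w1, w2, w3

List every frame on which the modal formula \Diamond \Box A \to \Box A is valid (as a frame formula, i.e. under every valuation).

(a)

The schema corresponds to the Euclidean property: \forall x \forall y \forall z (Rxy \wedge Rxz \to Ryz).
(a): satisfies the condition.
(b): fails — Rw1w2 and Rw1w2 but not Rw2w2.
(c): fails — Rbc and Rbd but not Rcd.
(d): fails — Rw0w3 and Rw0w3 but not Rw3w3.
Valid on: (a).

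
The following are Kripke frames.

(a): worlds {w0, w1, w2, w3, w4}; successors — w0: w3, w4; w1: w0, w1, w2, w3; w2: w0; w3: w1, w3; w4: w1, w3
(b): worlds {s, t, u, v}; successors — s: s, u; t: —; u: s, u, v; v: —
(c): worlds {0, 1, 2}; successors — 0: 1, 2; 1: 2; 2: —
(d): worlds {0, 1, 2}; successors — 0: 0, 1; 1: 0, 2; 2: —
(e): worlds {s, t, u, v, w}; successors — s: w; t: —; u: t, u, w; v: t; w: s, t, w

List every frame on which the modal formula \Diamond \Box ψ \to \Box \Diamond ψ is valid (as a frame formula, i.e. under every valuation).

none

This is the axiom for convergence; its first-order frame correspondent is \forall x \forall y \forall z (Rxy \wedge Rxz \to \exists w (Ryw \wedge Rzw)).
(a): fails — Rw1w2 and Rw1w0 but w2 and w0 have no common successor.
(b): fails — Ruv and Ruv but v and v have no common successor.
(c): fails — R01 and R02 but 1 and 2 have no common successor.
(d): fails — R10 and R12 but 0 and 2 have no common successor.
(e): fails — Ruw and Rut but w and t have no common successor.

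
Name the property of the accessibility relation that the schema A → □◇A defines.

Symmetry

Suppose A→□◇A is valid. Take Rxy and set V(A)={x}. Then A at x, so □◇A at x, so ◇A at y, so some z with Ryz has A; z=x, i.e. Ryx.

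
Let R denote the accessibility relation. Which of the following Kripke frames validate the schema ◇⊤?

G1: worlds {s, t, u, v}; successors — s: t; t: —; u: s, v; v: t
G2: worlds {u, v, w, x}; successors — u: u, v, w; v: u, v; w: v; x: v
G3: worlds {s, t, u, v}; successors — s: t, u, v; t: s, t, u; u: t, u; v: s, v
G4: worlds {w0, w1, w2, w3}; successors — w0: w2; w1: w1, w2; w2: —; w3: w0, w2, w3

Frame correspondent (Sahlqvist): ∀x ∃y Rxy — i.e. seriality.
G1: fails — world t has no successor.
G2: satisfies the condition.
G3: satisfies the condition.
G4: fails — world w2 has no successor.
Valid on: G2, G3.

G2, G3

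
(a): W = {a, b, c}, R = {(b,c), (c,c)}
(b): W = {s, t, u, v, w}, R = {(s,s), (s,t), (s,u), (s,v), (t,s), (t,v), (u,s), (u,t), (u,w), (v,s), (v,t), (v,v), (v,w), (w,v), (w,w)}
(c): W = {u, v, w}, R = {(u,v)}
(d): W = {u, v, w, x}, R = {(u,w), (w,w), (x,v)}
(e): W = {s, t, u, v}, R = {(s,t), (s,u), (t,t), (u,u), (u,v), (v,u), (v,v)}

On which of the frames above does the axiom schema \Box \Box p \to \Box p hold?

The schema corresponds to density: \forall x \forall y (Rxy \to \exists z (Rxz \wedge Rzy)).
(a): ✓.
(b): ✓.
(c): fails — Ruv but no z with Ruz and Rzv.
(d): fails — Rxv but no z with Rxz and Rzv.
(e): ✓.

(a), (b), (e)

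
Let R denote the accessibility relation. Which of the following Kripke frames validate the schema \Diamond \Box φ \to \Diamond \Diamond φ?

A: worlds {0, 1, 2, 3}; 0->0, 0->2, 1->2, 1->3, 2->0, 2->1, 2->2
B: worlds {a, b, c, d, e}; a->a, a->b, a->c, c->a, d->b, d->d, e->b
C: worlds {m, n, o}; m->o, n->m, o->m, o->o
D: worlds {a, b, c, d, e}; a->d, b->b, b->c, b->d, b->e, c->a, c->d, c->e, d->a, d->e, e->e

C, D

Frame correspondent (Sahlqvist): \forall x \forall y (xRy \to \exists w (yRw \wedge x R^2 w)) — i.e. a generalized confluence (Geach) condition.
A: fails — 1R3 but no w with 3Rw and 1R²w.
B: fails — aRb but no w with bRw and aR²w.
C: ✓.
D: ✓.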